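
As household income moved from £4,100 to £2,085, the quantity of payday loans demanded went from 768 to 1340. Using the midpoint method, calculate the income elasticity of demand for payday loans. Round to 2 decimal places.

-0.83

%ΔQ = (1340 − 768)/[(768+1340)/2] = 572/1054 ≈ 0.5427.
%ΔI = (2,085 − 4,100)/[(4,100+2,085)/2] = -2015/3092.5 ≈ -0.6516.
E_I = %ΔQ/%ΔI ≈ -0.83.
E_I < 0: inferior good.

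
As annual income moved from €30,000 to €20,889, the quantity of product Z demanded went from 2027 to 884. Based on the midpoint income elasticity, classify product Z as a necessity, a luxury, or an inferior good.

luxury

%ΔQ = (884 − 2027)/[(2027+884)/2] = -1143/1455.5 ≈ -0.7853.
%ΔI = (20,889 − 30,000)/[(30,000+20,889)/2] = -9111/25444.5 ≈ -0.3581.
E_I = %ΔQ/%ΔI ≈ 2.193.
E_I > 1: normal good (luxury).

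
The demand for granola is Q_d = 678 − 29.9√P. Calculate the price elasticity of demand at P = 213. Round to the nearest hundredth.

At P = 213, Q_d = 241.6239.
dQ_d/dP = −29.9/(2√P) = −29.9/(2·14.5945).
Point elasticity E = (dQ_d/dP)·(P/Q_d) = -1.0244 × 213/241.6239 ≈ -0.90.
|E| < 1, so demand is inelastic at this price.

-0.90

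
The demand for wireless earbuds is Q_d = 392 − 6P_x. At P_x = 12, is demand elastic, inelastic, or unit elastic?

At P_x = 12, Q_d = 320.
dQ_d/dP_x = −6.
Point elasticity E = (dQ_d/dP_x)·(P_x/Q_d) = -6 × 12/320 ≈ -0.225.
|E| ≈ 0.225 < 1, so demand is inelastic.

inelastic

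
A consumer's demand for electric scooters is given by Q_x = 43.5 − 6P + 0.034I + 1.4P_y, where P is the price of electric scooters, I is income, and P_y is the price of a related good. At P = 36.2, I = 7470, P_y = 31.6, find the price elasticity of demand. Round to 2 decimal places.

-1.74

Q_x = 43.5 − 6(36.2) + 0.034(7470) + 1.4(31.6) = 43.5 − 217.2 + 253.98 + 44.24 = 124.52.
∂Q_x/∂P = −6, so E_p = (−6)·(36.2/124.52) ≈ -1.74.
|E_p| > 1: demand is elastic.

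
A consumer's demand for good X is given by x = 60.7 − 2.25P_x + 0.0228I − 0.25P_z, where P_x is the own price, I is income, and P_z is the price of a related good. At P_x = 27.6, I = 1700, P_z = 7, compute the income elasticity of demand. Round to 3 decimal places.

1.088

x = 60.7 − 2.25(27.6) + 0.0228(1700) − 0.25(7) = 60.7 − 62.1 + 38.76 − 1.75 = 35.61.
∂x/∂I = +0.0228, so E_I = 0.0228·(1700/35.61) ≈ 1.088.
E_I > 1: normal good (luxury).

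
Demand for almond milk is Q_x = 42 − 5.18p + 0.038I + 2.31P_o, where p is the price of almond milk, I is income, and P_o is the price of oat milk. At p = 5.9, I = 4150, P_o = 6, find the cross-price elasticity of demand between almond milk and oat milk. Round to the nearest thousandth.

First evaluate Q_x: 42 − 5.18(5.9) + 0.038(4150) + 2.31(6) = 42 − 30.562 + 157.7 + 13.86 = 182.998.
∂Q_x/∂P_o = +2.31, so E_xy = 2.31·(6/182.998) ≈ 0.076.
E_xy > 0: the goods are substitutes.

0.076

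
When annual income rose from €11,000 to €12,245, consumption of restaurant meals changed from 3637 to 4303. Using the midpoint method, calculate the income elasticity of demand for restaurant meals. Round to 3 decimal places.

%ΔQ = (4303 − 3637)/[(3637+4303)/2] = 666/3970 ≈ 0.1678.
%ΔI = (12,245 − 11,000)/[(11,000+12,245)/2] = 1245/11622.5 ≈ 0.1071.
E_I = %ΔQ/%ΔI ≈ 1.566.
E_I > 1: normal good (luxury).

1.566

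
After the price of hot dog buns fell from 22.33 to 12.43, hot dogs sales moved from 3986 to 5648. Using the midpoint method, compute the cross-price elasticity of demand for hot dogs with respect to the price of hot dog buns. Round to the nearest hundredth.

-0.61

%ΔQ_x = (5648 − 3986)/[(3986+5648)/2] = 1662/4817 ≈ 0.3450.
%ΔP_y = (12.43 − 22.33)/[(22.33+12.43)/2] ≈ -0.5696.
E_xy = 0.3450/-0.5696 ≈ -0.61.
E_xy < 0, so hot dogs and hot dog buns are complements.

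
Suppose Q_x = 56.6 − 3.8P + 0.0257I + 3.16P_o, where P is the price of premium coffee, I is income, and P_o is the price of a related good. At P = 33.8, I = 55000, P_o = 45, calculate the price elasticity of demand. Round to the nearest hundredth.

Substituting, Q_x = 56.6 − 3.8(33.8) + 0.0257(55000) + 3.16(45) = 56.6 − 128.44 + 1413.5 + 142.2 = 1483.86.
∂Q_x/∂P = −3.8, so E_p = (−3.8)·(33.8/1483.86) ≈ -0.09.
|E_p| < 1: demand is inelastic.

-0.09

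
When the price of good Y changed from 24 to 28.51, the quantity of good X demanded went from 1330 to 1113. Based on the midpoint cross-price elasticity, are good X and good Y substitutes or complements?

%ΔQ_x = (1113 − 1330)/[(1330+1113)/2] = -217/1221.5 ≈ -0.1777.
%ΔP_y = (28.51 − 24)/[(24+28.51)/2] ≈ 0.1718.
E_xy = -0.1777/0.1718 ≈ -1.034.
E_xy < 0, so the goods are complements.

complements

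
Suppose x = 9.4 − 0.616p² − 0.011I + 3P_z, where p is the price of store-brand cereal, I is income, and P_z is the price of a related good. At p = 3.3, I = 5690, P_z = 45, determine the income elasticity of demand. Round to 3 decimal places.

First evaluate x: 9.4 − 0.616(3.3)² − 0.011(5690) + 3(45) = 9.4 − 6.7082 − 62.59 + 135 = 75.1018.
∂x/∂I = −0.011, so E_I = -0.011·(5690/75.1018) ≈ -0.833.
E_I < 0: inferior good.

-0.833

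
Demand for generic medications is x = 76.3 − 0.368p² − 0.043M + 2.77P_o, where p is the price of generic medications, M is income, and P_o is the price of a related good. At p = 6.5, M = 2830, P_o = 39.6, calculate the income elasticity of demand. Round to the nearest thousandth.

Substituting, x = 76.3 − 0.368(6.5)² − 0.043(2830) + 2.77(39.6) = 76.3 − 15.548 − 121.69 + 109.692 = 48.754.
∂x/∂M = −0.043, so E_I = -0.043·(2830/48.754) ≈ -2.496.
E_I < 0: inferior good.

-2.496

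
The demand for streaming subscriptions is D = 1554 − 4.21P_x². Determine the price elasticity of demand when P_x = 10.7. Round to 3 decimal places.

-0.899

At P_x = 10.7, D = 1071.9971.
dD/dP_x = −2·4.21·P_x = −90.094.
Point elasticity E = (dD/dP_x)·(P_x/D) = -90.094 × 10.7/1071.9971 ≈ -0.899.
|E| < 1, so demand is inelastic at this price.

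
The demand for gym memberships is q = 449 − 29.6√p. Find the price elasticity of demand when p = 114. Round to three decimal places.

At p = 114, q = 132.9585.
dq/dp = −29.6/(2√p) = −29.6/(2·10.6771).
Point elasticity E = (dq/dp)·(p/q) = -1.3861 × 114/132.9585 ≈ -1.188.
|E| > 1, so demand is elastic at this price.

-1.188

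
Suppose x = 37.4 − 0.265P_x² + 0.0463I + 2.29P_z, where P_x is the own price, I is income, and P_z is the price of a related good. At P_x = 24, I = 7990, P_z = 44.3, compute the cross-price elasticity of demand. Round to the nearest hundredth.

0.28

Substituting, x = 37.4 − 0.265(24)² + 0.0463(7990) + 2.29(44.3) = 37.4 − 152.64 + 369.937 + 101.447 = 356.144.
∂x/∂P_z = +2.29, so E_xy = 2.29·(44.3/356.144) ≈ 0.28.
E_xy > 0: the goods are substitutes.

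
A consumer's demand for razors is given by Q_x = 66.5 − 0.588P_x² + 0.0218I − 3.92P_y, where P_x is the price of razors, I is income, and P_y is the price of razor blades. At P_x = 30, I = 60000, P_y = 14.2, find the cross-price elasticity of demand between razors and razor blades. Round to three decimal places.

-0.070

Evaluating quantity at (P_x, I, P_y) gives Q_x = 66.5 − 0.588(30)² + 0.0218(60000) − 3.92(14.2) = 66.5 − 529.2 + 1308 − 55.664 = 789.636.
∂Q_x/∂P_y = −3.92, so E_xy = -3.92·(14.2/789.636) ≈ -0.070.
E_xy < 0: the goods are complements.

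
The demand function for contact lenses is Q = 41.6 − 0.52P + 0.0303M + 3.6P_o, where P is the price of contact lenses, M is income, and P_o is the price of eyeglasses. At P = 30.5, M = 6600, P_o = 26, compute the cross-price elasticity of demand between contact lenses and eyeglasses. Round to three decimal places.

First evaluate Q: 41.6 − 0.52(30.5) + 0.0303(6600) + 3.6(26) = 41.6 − 15.86 + 199.98 + 93.6 = 319.32.
∂Q/∂P_o = +3.6, so E_xy = 3.6·(26/319.32) ≈ 0.293.
E_xy > 0: the goods are substitutes.

0.293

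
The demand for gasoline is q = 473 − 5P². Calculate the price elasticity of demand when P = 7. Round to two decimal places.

-2.15

At P = 7, q = 228.
dq/dP = −2·5·P = −70.
Point elasticity E = (dq/dP)·(P/q) = -70 × 7/228 ≈ -2.15.
|E| > 1, so demand is elastic at this price.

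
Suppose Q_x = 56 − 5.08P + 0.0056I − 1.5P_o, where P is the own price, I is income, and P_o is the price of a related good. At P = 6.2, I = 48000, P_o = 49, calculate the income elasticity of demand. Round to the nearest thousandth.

Q_x = 56 − 5.08(6.2) + 0.0056(48000) − 1.5(49) = 56 − 31.496 + 268.8 − 73.5 = 219.804.
∂Q_x/∂I = +0.0056, so E_I = 0.0056·(48000/219.804) ≈ 1.223.
E_I > 1: normal good (luxury).

1.223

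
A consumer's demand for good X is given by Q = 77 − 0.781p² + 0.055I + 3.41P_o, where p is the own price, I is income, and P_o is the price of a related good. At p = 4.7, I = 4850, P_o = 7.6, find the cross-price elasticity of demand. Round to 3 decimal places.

0.074

Substituting, Q = 77 − 0.781(4.7)² + 0.055(4850) + 3.41(7.6) = 77 − 17.2523 + 266.75 + 25.916 = 352.4137.
∂Q/∂P_o = +3.41, so E_xy = 3.41·(7.6/352.4137) ≈ 0.074.
E_xy > 0: the goods are substitutes.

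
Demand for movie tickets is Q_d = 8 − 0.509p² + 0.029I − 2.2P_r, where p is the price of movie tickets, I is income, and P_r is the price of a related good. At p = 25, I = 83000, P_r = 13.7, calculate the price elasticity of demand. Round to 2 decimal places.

Evaluating quantity at (p, I, P_r) gives Q_d = 8 − 0.509(25)² + 0.029(83000) − 2.2(13.7) = 8 − 318.125 + 2407 − 30.14 = 2066.735.
∂Q_d/∂p = −2·0.509·p = -25.45, so E_p = -25.45·(25/2066.735) ≈ -0.31.
|E_p| < 1: demand is inelastic.

-0.31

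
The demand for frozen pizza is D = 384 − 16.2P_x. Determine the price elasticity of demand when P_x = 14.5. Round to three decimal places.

-1.575

At P_x = 14.5, D = 149.1.
dD/dP_x = −16.2.
Point elasticity E = (dD/dP_x)·(P_x/D) = -16.2 × 14.5/149.1 ≈ -1.575.
|E| > 1, so demand is elastic at this price.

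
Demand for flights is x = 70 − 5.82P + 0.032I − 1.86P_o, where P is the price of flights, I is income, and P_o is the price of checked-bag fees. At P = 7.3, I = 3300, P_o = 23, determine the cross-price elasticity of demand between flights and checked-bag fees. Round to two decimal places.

Evaluating quantity at (P, I, P_o) gives x = 70 − 5.82(7.3) + 0.032(3300) − 1.86(23) = 70 − 42.486 + 105.6 − 42.78 = 90.334.
∂x/∂P_o = −1.86, so E_xy = -1.86·(23/90.334) ≈ -0.47.
E_xy < 0: the goods are complements.

-0.47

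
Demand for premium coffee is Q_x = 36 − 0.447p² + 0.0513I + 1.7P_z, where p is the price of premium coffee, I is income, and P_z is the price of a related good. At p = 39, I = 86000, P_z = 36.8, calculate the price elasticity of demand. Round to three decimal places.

First evaluate Q_x: 36 − 0.447(39)² + 0.0513(86000) + 1.7(36.8) = 36 − 679.887 + 4411.8 + 62.56 = 3830.473.
∂Q_x/∂p = −2·0.447·p = -34.866, so E_p = -34.866·(39/3830.473) ≈ -0.355.
|E_p| < 1: demand is inelastic.

-0.355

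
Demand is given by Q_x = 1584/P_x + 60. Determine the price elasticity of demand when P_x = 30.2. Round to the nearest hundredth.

-0.47

At P_x = 30.2, Q_x = 112.4503.
dQ_x/dP_x = −1584/P_x² = −1.7368.
Point elasticity E = (dQ_x/dP_x)·(P_x/Q_x) = -1.7368 × 30.2/112.4503 ≈ -0.47.
|E| < 1, so demand is inelastic at this price.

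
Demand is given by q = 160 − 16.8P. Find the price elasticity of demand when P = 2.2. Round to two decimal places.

At P = 2.2, q = 123.04.
dq/dP = −16.8.
Point elasticity E = (dq/dP)·(P/q) = -16.8 × 2.2/123.04 ≈ -0.30.
|E| < 1, so demand is inelastic at this price.

-0.30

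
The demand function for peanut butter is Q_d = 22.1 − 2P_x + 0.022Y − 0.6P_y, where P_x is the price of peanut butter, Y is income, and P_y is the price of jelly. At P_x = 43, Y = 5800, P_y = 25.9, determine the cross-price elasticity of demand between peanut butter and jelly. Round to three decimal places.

-0.323

First evaluate Q_d: 22.1 − 2(43) + 0.022(5800) − 0.6(25.9) = 22.1 − 86 + 127.6 − 15.54 = 48.16.
∂Q_d/∂P_y = −0.6, so E_xy = -0.6·(25.9/48.16) ≈ -0.323.
E_xy < 0: the goods are complements.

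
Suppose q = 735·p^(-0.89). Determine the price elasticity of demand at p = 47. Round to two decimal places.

For a Cobb–Douglas (constant-elasticity) form q = A·p^α·…, the elasticity with respect to p equals the exponent α at every point.
Here the exponent on p is -0.89, so the price elasticity of demand is -0.89.

-0.89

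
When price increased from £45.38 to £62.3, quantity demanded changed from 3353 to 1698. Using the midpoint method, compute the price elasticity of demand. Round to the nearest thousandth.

%Δq = (1698 − 3353)/[(3353 + 1698)/2] = -1655/2525.5 ≈ -0.6553.
%Δp = (62.3 − 45.38)/[(45.38 + 62.3)/2] = 16.92/53.84 ≈ 0.3143.
Arc elasticity E = %Δq/%Δp ≈ -0.6553/0.3143 ≈ -2.085.
|E| > 1: demand is elastic over this range.

-2.085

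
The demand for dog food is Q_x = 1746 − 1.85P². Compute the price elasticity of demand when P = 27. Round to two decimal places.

-6.79

At P = 27, Q_x = 397.35.
dQ_x/dP = −2·1.85·P = −99.9.
Point elasticity E = (dQ_x/dP)·(P/Q_x) = -99.9 × 27/397.35 ≈ -6.79.
|E| > 1, so demand is elastic at this price.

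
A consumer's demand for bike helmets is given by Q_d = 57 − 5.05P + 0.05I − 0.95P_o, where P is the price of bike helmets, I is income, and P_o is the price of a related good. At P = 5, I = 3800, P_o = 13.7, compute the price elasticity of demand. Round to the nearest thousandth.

Evaluating quantity at (P, I, P_o) gives Q_d = 57 − 5.05(5) + 0.05(3800) − 0.95(13.7) = 57 − 25.25 + 190 − 13.015 = 208.735.
∂Q_d/∂P = −5.05, so E_p = (−5.05)·(5/208.735) ≈ -0.121.
|E_p| < 1: demand is inelastic.

-0.121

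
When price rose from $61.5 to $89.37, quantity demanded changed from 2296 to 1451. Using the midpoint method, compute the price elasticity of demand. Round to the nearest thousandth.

-1.221

%ΔQ = (1451 − 2296)/[(2296 + 1451)/2] = -845/1873.5 ≈ -0.4510.
%Δp = (89.37 − 61.5)/[(61.5 + 89.37)/2] = 27.87/75.435 ≈ 0.3695.
Arc elasticity E = %ΔQ/%Δp ≈ -0.4510/0.3695 ≈ -1.221.
|E| > 1: demand is elastic over this range.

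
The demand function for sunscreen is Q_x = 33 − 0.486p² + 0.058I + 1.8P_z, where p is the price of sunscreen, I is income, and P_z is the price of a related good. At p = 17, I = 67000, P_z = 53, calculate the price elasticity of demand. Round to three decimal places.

-0.073

Q_x = 33 − 0.486(17)² + 0.058(67000) + 1.8(53) = 33 − 140.454 + 3886 + 95.4 = 3873.946.
∂Q_x/∂p = −2·0.486·p = -16.524, so E_p = -16.524·(17/3873.946) ≈ -0.073.
|E_p| < 1: demand is inelastic.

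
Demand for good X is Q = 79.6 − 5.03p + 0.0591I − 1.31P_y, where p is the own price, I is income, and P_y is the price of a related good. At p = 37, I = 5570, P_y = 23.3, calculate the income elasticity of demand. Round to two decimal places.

1.71

At the given point, Q = 79.6 − 5.03(37) + 0.0591(5570) − 1.31(23.3) = 79.6 − 186.11 + 329.187 − 30.523 = 192.154.
∂Q/∂I = +0.0591, so E_I = 0.0591·(5570/192.154) ≈ 1.71.
E_I > 1: normal good (luxury).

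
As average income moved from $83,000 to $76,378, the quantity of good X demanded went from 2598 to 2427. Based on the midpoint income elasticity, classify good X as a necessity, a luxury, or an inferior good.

%ΔQ = (2427 − 2598)/[(2598+2427)/2] = -171/2512.5 ≈ -0.0681.
%ΔI = (76,378 − 83,000)/[(83,000+76,378)/2] = -6622/79689 ≈ -0.0831.
E_I = %ΔQ/%ΔI ≈ 0.819.
E_I ∈ (0,1): normal good (necessity).

necessity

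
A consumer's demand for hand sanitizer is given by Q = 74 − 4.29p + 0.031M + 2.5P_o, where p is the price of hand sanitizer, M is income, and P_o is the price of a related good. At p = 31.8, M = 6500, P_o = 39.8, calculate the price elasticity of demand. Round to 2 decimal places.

-0.57

Substituting, Q = 74 − 4.29(31.8) + 0.031(6500) + 2.5(39.8) = 74 − 136.422 + 201.5 + 99.5 = 238.578.
∂Q/∂p = −4.29, so E_p = (−4.29)·(31.8/238.578) ≈ -0.57.
|E_p| < 1: demand is inelastic.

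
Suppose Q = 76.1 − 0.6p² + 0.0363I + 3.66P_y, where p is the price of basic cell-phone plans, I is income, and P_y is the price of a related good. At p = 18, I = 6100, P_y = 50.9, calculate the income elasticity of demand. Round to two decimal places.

0.77

At the given point, Q = 76.1 − 0.6(18)² + 0.0363(6100) + 3.66(50.9) = 76.1 − 194.4 + 221.43 + 186.294 = 289.424.
∂Q/∂I = +0.0363, so E_I = 0.0363·(6100/289.424) ≈ 0.77.
E_I ∈ (0,1): normal good (necessity).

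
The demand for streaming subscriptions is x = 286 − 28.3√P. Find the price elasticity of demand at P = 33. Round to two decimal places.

At P = 33, x = 123.4289.
dx/dP = −28.3/(2√P) = −28.3/(2·5.7446).
Point elasticity E = (dx/dP)·(P/x) = -2.4632 × 33/123.4289 ≈ -0.66.
|E| < 1, so demand is inelastic at this price.

-0.66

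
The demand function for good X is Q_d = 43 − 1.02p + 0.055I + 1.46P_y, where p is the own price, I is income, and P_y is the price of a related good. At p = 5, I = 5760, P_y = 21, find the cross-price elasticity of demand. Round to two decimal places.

0.08

Evaluating quantity at (p, I, P_y) gives Q_d = 43 − 1.02(5) + 0.055(5760) + 1.46(21) = 43 − 5.1 + 316.8 + 30.66 = 385.36.
∂Q_d/∂P_y = +1.46, so E_xy = 1.46·(21/385.36) ≈ 0.08.
E_xy > 0: the goods are substitutes.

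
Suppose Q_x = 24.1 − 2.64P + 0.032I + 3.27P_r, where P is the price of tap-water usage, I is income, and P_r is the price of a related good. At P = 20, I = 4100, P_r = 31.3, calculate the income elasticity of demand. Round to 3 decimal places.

0.640

Substituting, Q_x = 24.1 − 2.64(20) + 0.032(4100) + 3.27(31.3) = 24.1 − 52.8 + 131.2 + 102.351 = 204.851.
∂Q_x/∂I = +0.032, so E_I = 0.032·(4100/204.851) ≈ 0.640.
E_I ∈ (0,1): normal good (necessity).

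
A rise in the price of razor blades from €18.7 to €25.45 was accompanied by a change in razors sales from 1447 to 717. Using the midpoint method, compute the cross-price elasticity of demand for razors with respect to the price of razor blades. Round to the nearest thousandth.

-2.206

%ΔQ_x = (717 − 1447)/[(1447+717)/2] = -730/1082 ≈ -0.6747.
%ΔP_y = (25.45 − 18.7)/[(18.7+25.45)/2] ≈ 0.3058.
E_xy = -0.6747/0.3058 ≈ -2.206.
E_xy < 0, so razors and razor blades are complements.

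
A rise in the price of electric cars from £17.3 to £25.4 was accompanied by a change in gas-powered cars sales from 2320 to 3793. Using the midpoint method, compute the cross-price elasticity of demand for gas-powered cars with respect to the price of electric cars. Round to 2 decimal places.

%ΔQ_x = (3793 − 2320)/[(2320+3793)/2] = 1473/3056.5 ≈ 0.4819.
%ΔP_y = (25.4 − 17.3)/[(17.3+25.4)/2] ≈ 0.3794.
E_xy = 0.4819/0.3794 ≈ 1.27.
E_xy > 0, so gas-powered cars and electric cars are substitutes.

1.27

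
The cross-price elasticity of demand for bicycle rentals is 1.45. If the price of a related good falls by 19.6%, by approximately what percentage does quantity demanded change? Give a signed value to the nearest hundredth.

-28.42

%ΔQ ≈ E × %ΔP_y = (1.45) × (-19.6%) = -28.42%.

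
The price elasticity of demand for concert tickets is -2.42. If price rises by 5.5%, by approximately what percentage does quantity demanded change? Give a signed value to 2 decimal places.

-13.31

%ΔQ ≈ E × %ΔP = (-2.42) × (5.5%) = -13.31%.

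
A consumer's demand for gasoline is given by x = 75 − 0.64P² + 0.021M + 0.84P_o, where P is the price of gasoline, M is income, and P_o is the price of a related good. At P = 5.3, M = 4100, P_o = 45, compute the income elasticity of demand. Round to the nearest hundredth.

0.48

First evaluate x: 75 − 0.64(5.3)² + 0.021(4100) + 0.84(45) = 75 − 17.9776 + 86.1 + 37.8 = 180.9224.
∂x/∂M = +0.021, so E_I = 0.021·(4100/180.9224) ≈ 0.48.
E_I ∈ (0,1): normal good (necessity).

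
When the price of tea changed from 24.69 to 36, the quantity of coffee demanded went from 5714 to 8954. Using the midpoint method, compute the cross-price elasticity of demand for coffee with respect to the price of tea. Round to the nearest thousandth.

%ΔQ_x = (8954 − 5714)/[(5714+8954)/2] = 3240/7334 ≈ 0.4418.
%ΔP_y = (36 − 24.69)/[(24.69+36)/2] ≈ 0.3727.
E_xy = 0.4418/0.3727 ≈ 1.185.
E_xy > 0, so coffee and tea are substitutes.

1.185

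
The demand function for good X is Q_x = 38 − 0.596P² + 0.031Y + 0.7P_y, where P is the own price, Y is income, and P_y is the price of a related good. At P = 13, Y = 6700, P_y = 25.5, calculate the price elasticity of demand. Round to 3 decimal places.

First evaluate Q_x: 38 − 0.596(13)² + 0.031(6700) + 0.7(25.5) = 38 − 100.724 + 207.7 + 17.85 = 162.826.
∂Q_x/∂P = −2·0.596·P = -15.496, so E_p = -15.496·(13/162.826) ≈ -1.237.
|E_p| > 1: demand is elastic.

-1.237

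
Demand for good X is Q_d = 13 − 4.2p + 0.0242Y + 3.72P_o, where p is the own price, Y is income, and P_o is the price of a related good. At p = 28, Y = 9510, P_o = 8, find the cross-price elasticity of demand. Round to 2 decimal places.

0.19

Q_d = 13 − 4.2(28) + 0.0242(9510) + 3.72(8) = 13 − 117.6 + 230.142 + 29.76 = 155.302.
∂Q_d/∂P_o = +3.72, so E_xy = 3.72·(8/155.302) ≈ 0.19.
E_xy > 0: the goods are substitutes.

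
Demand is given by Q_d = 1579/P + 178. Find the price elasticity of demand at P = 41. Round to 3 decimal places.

-0.178

At P = 41, Q_d = 216.5122.
dQ_d/dP = −1579/P² = −0.9393.
Point elasticity E = (dQ_d/dP)·(P/Q_d) = -0.9393 × 41/216.5122 ≈ -0.178.
|E| < 1, so demand is inelastic at this price.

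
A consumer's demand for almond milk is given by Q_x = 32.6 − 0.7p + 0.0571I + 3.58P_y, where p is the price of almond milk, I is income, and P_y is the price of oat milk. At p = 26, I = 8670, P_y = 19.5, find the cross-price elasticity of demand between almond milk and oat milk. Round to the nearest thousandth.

0.121

At the given point, Q_x = 32.6 − 0.7(26) + 0.0571(8670) + 3.58(19.5) = 32.6 − 18.2 + 495.057 + 69.81 = 579.267.
∂Q_x/∂P_y = +3.58, so E_xy = 3.58·(19.5/579.267) ≈ 0.121.
E_xy > 0: the goods are substitutes.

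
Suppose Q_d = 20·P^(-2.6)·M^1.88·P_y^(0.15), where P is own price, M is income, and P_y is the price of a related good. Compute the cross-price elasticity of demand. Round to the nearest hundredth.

For a Cobb–Douglas (constant-elasticity) form Q_d = A·P_y^α·…, the elasticity with respect to P_y equals the exponent α at every point.
Here the exponent on P_y is 0.15, so the cross-price elasticity of demand is 0.15.

0.15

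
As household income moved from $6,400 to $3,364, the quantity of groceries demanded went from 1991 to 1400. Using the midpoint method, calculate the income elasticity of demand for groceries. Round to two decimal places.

0.56

%ΔQ = (1400 − 1991)/[(1991+1400)/2] = -591/1695.5 ≈ -0.3486.
%ΔI = (3,364 − 6,400)/[(6,400+3,364)/2] = -3036/4882 ≈ -0.6219.
E_I = %ΔQ/%ΔI ≈ 0.56.
E_I ∈ (0,1): normal good (necessity).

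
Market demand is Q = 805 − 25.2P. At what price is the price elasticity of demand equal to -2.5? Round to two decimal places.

22.82

Set −bP/(a − bP) = −2.5 ⇒ bP = 2.5(a − bP) ⇒ bP(1+2.5) = 2.5·a.
P = 2.5·805/(25.2·3.5) ≈ 22.82.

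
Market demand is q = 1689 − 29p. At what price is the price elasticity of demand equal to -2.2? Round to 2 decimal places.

Set −bp/(a − bp) = −2.2 ⇒ bp = 2.2(a − bp) ⇒ bp(1+2.2) = 2.2·a.
p = 2.2·1689/(29·3.2) ≈ 40.04.

40.04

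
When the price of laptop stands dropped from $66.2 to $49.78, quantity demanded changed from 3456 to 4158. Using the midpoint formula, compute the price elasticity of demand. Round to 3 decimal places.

%Δq = (4158 − 3456)/[(3456 + 4158)/2] = 702/3807 ≈ 0.1844.
%ΔP = (49.78 − 66.2)/[(66.2 + 49.78)/2] = -16.42/57.99 ≈ -0.2832.
Arc elasticity E = %Δq/%ΔP ≈ 0.1844/-0.2832 ≈ -0.651.
|E| < 1: demand is inelastic over this range.

-0.651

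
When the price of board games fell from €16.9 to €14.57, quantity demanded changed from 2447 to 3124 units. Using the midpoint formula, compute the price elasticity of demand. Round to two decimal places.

-1.64

%Δq = (3124 − 2447)/[(2447 + 3124)/2] = 677/2785.5 ≈ 0.2430.
%ΔP = (14.57 − 16.9)/[(16.9 + 14.57)/2] = -2.33/15.735 ≈ -0.1481.
Arc elasticity E = %Δq/%ΔP ≈ 0.2430/-0.1481 ≈ -1.64.
|E| > 1: demand is elastic over this range.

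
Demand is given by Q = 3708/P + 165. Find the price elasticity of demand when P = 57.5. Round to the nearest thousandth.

-0.281

At P = 57.5, Q = 229.487.
dQ/dP = −3708/P² = −1.1215.
Point elasticity E = (dQ/dP)·(P/Q) = -1.1215 × 57.5/229.487 ≈ -0.281.
|E| < 1, so demand is inelastic at this price.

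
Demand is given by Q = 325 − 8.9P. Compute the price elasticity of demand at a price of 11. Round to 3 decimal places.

At P = 11, Q = 227.1.
dQ/dP = −8.9.
Point elasticity E = (dQ/dP)·(P/Q) = -8.9 × 11/227.1 ≈ -0.431.
|E| < 1, so demand is inelastic at this price.

-0.431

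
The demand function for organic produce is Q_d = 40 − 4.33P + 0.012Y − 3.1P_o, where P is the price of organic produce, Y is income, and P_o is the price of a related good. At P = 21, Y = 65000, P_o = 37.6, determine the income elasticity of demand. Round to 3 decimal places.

1.273

At the given point, Q_d = 40 − 4.33(21) + 0.012(65000) − 3.1(37.6) = 40 − 90.93 + 780 − 116.56 = 612.51.
∂Q_d/∂Y = +0.012, so E_I = 0.012·(65000/612.51) ≈ 1.273.
E_I > 1: normal good (luxury).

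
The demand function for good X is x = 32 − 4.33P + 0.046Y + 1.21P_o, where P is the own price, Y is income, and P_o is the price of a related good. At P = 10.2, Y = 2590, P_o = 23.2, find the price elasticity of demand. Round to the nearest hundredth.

-0.33

Substituting, x = 32 − 4.33(10.2) + 0.046(2590) + 1.21(23.2) = 32 − 44.166 + 119.14 + 28.072 = 135.046.
∂x/∂P = −4.33, so E_p = (−4.33)·(10.2/135.046) ≈ -0.33.
|E_p| < 1: demand is inelastic.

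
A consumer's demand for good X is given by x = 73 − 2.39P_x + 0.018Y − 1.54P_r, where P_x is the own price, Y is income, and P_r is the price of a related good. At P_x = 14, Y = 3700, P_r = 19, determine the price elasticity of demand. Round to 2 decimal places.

x = 73 − 2.39(14) + 0.018(3700) − 1.54(19) = 73 − 33.46 + 66.6 − 29.26 = 76.88.
∂x/∂P_x = −2.39, so E_p = (−2.39)·(14/76.88) ≈ -0.44.
|E_p| < 1: demand is inelastic.

-0.44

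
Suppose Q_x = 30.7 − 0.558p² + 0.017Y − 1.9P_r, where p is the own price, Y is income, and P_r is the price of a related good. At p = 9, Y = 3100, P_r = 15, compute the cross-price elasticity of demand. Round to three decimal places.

At the given point, Q_x = 30.7 − 0.558(9)² + 0.017(3100) − 1.9(15) = 30.7 − 45.198 + 52.7 − 28.5 = 9.702.
∂Q_x/∂P_r = −1.9, so E_xy = -1.9·(15/9.702) ≈ -2.938.
E_xy < 0: the goods are complements.

-2.938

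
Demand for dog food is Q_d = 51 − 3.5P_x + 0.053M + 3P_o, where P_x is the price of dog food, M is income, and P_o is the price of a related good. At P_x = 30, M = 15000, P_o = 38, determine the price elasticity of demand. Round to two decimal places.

First evaluate Q_d: 51 − 3.5(30) + 0.053(15000) + 3(38) = 51 − 105 + 795 + 114 = 855.
∂Q_d/∂P_x = −3.5, so E_p = (−3.5)·(30/855) ≈ -0.12.
|E_p| < 1: demand is inelastic.

-0.12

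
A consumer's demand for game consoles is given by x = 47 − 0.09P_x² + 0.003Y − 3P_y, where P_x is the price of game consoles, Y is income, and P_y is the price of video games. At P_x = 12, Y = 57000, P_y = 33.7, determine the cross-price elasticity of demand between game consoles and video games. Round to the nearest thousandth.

First evaluate x: 47 − 0.09(12)² + 0.003(57000) − 3(33.7) = 47 − 12.96 + 171 − 101.1 = 103.94.
∂x/∂P_y = −3, so E_xy = -3·(33.7/103.94) ≈ -0.973.
E_xy < 0: the goods are complements.

-0.973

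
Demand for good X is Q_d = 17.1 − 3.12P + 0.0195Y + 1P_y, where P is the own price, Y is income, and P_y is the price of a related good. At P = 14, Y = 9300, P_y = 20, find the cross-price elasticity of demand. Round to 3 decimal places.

First evaluate Q_d: 17.1 − 3.12(14) + 0.0195(9300) + 1(20) = 17.1 − 43.68 + 181.35 + 20 = 174.77.
∂Q_d/∂P_y = +1, so E_xy = 1·(20/174.77) ≈ 0.114.
E_xy > 0: the goods are substitutes.

0.114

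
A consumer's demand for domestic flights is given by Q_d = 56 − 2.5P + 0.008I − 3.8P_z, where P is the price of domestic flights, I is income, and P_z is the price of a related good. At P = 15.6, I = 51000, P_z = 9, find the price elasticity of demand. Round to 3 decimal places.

-0.100

At the given point, Q_d = 56 − 2.5(15.6) + 0.008(51000) − 3.8(9) = 56 − 39 + 408 − 34.2 = 390.8.
∂Q_d/∂P = −2.5, so E_p = (−2.5)·(15.6/390.8) ≈ -0.100.
|E_p| < 1: demand is inelastic.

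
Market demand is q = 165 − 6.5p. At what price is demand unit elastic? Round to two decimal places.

For linear demand q = a − bp, E = −bp/(a − bp). |E| = 1 ⇒ bp = a − bp ⇒ p = a/(2b).
p = 165/(2·6.5) ≈ 12.69.

12.69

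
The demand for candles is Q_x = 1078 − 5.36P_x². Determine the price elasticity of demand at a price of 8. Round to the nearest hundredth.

At P_x = 8, Q_x = 734.96.
dQ_x/dP_x = −2·5.36·P_x = −85.76.
Point elasticity E = (dQ_x/dP_x)·(P_x/Q_x) = -85.76 × 8/734.96 ≈ -0.93.
|E| < 1, so demand is inelastic at this price.

-0.93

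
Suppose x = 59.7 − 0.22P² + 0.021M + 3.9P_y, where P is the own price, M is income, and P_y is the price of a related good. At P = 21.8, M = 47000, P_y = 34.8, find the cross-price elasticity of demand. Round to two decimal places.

0.13

x = 59.7 − 0.22(21.8)² + 0.021(47000) + 3.9(34.8) = 59.7 − 104.5528 + 987 + 135.72 = 1077.8672.
∂x/∂P_y = +3.9, so E_xy = 3.9·(34.8/1077.8672) ≈ 0.13.
E_xy > 0: the goods are substitutes.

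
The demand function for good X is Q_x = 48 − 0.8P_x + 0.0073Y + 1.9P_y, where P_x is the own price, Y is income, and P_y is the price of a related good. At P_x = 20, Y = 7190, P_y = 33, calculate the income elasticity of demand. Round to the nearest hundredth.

0.36

At the given point, Q_x = 48 − 0.8(20) + 0.0073(7190) + 1.9(33) = 48 − 16 + 52.487 + 62.7 = 147.187.
∂Q_x/∂Y = +0.0073, so E_I = 0.0073·(7190/147.187) ≈ 0.36.
E_I ∈ (0,1): normal good (necessity).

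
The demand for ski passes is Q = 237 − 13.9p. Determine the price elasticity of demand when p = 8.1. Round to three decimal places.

-0.905

At p = 8.1, Q = 124.41.
dQ/dp = −13.9.
Point elasticity E = (dQ/dp)·(p/Q) = -13.9 × 8.1/124.41 ≈ -0.905.
|E| < 1, so demand is inelastic at this price.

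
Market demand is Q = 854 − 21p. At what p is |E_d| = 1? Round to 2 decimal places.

20.33

For linear demand Q = a − bp, E = −bp/(a − bp). |E| = 1 ⇒ bp = a − bp ⇒ p = a/(2b).
p = 854/(2·21) ≈ 20.33.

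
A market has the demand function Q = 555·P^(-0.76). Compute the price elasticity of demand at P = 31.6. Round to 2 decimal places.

For a Cobb–Douglas (constant-elasticity) form Q = A·P^α·…, the elasticity with respect to P equals the exponent α at every point.
Here the exponent on P is -0.76, so the price elasticity of demand is -0.76.

-0.76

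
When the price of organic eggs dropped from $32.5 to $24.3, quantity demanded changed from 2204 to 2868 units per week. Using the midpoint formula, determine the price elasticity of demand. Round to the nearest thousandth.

%ΔQ = (2868 − 2204)/[(2204 + 2868)/2] = 664/2536 ≈ 0.2618.
%ΔP = (24.3 − 32.5)/[(32.5 + 24.3)/2] = -8.2/28.4 ≈ -0.2887.
Arc elasticity E = %ΔQ/%ΔP ≈ 0.2618/-0.2887 ≈ -0.907.
|E| < 1: demand is inelastic over this range.

-0.907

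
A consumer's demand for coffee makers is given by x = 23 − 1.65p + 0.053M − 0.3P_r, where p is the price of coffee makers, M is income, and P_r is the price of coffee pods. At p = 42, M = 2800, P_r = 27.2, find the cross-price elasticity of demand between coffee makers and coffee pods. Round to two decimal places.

First evaluate x: 23 − 1.65(42) + 0.053(2800) − 0.3(27.2) = 23 − 69.3 + 148.4 − 8.16 = 93.94.
∂x/∂P_r = −0.3, so E_xy = -0.3·(27.2/93.94) ≈ -0.09.
E_xy < 0: the goods are complements.

-0.09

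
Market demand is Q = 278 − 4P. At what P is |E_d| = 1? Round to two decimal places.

For linear demand Q = a − bP, E = −bP/(a − bP). |E| = 1 ⇒ bP = a − bP ⇒ P = a/(2b).
P = 278/(2·4) = 34.75.

34.75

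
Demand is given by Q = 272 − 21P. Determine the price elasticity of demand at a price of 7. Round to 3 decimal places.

At P = 7, Q = 125.
dQ/dP = −21.
Point elasticity E = (dQ/dP)·(P/Q) = -21 × 7/125 ≈ -1.176.
|E| > 1, so demand is elastic at this price.

-1.176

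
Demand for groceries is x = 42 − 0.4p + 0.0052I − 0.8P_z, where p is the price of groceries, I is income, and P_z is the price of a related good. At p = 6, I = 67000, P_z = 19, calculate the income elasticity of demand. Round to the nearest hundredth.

Substituting, x = 42 − 0.4(6) + 0.0052(67000) − 0.8(19) = 42 − 2.4 + 348.4 − 15.2 = 372.8.
∂x/∂I = +0.0052, so E_I = 0.0052·(67000/372.8) ≈ 0.93.
E_I ∈ (0,1): normal good (necessity).

0.93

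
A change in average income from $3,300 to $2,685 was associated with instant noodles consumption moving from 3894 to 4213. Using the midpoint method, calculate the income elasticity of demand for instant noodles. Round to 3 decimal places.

%ΔQ = (4213 − 3894)/[(3894+4213)/2] = 319/4053.5 ≈ 0.0787.
%ΔY = (2,685 − 3,300)/[(3,300+2,685)/2] = -615/2992.5 ≈ -0.2055.
E_I = %ΔQ/%ΔY ≈ -0.383.
E_I < 0: inferior good.

-0.383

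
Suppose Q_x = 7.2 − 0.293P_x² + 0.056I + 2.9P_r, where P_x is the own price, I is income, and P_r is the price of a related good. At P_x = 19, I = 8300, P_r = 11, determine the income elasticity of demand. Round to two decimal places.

At the given point, Q_x = 7.2 − 0.293(19)² + 0.056(8300) + 2.9(11) = 7.2 − 105.773 + 464.8 + 31.9 = 398.127.
∂Q_x/∂I = +0.056, so E_I = 0.056·(8300/398.127) ≈ 1.17.
E_I > 1: normal good (luxury).

1.17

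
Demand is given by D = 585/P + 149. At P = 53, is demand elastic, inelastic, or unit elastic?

At P = 53, D = 160.0377.
dD/dP = −585/P² = −0.2083.
Point elasticity E = (dD/dP)·(P/D) = -0.2083 × 53/160.0377 ≈ -0.069.
|E| ≈ 0.069 < 1, so demand is inelastic.

inelastic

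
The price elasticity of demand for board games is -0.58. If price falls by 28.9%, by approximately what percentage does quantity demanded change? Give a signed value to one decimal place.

%ΔQ ≈ E × %ΔP = (-0.58) × (-28.9%) ≈ 16.8%.

16.8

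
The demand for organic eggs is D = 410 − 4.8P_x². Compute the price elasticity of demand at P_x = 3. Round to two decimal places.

-0.24

At P_x = 3, D = 366.8.
dD/dP_x = −2·4.8·P_x = −28.8.
Point elasticity E = (dD/dP_x)·(P_x/D) = -28.8 × 3/366.8 ≈ -0.24.
|E| < 1, so demand is inelastic at this price.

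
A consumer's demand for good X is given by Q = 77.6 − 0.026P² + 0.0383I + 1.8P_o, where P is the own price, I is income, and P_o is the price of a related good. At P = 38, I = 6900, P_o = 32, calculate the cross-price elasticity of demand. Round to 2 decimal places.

First evaluate Q: 77.6 − 0.026(38)² + 0.0383(6900) + 1.8(32) = 77.6 − 37.544 + 264.27 + 57.6 = 361.926.
∂Q/∂P_o = +1.8, so E_xy = 1.8·(32/361.926) ≈ 0.16.
E_xy > 0: the goods are substitutes.

0.16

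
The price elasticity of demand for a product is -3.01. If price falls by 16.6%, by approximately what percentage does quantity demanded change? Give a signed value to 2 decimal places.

49.97

%ΔQ ≈ E × %ΔP = (-3.01) × (-16.6%) ≈ 49.97%.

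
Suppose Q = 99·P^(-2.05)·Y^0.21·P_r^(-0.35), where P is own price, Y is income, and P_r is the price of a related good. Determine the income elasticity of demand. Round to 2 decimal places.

For a Cobb–Douglas (constant-elasticity) form Q = A·Y^α·…, the elasticity with respect to Y equals the exponent α at every point.
Here the exponent on Y is 0.21, so the income elasticity of demand is 0.21.

0.21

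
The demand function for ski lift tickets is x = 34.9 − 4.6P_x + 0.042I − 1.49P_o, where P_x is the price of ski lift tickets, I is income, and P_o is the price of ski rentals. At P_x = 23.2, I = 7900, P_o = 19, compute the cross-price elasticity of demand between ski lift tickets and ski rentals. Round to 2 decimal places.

-0.12

x = 34.9 − 4.6(23.2) + 0.042(7900) − 1.49(19) = 34.9 − 106.72 + 331.8 − 28.31 = 231.67.
∂x/∂P_o = −1.49, so E_xy = -1.49·(19/231.67) ≈ -0.12.
E_xy < 0: the goods are complements.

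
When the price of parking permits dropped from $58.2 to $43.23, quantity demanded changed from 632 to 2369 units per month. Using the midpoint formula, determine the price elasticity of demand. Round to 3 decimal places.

%Δq = (2369 − 632)/[(632 + 2369)/2] = 1737/1500.5 ≈ 1.1576.
%Δp = (43.23 − 58.2)/[(58.2 + 43.23)/2] = -14.97/50.715 ≈ -0.2952.
Arc elasticity E = %Δq/%Δp ≈ 1.1576/-0.2952 ≈ -3.922.
|E| > 1: demand is elastic over this range.

-3.922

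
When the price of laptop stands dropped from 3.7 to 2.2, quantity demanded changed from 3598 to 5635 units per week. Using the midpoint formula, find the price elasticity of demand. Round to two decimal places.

-0.87

%ΔQ = (5635 − 3598)/[(3598 + 5635)/2] = 2037/4616.5 ≈ 0.4412.
%ΔP = (2.2 − 3.7)/[(3.7 + 2.2)/2] = -1.5/2.95 ≈ -0.5085.
Arc elasticity E = %ΔQ/%ΔP ≈ 0.4412/-0.5085 ≈ -0.87.
|E| < 1: demand is inelastic over this range.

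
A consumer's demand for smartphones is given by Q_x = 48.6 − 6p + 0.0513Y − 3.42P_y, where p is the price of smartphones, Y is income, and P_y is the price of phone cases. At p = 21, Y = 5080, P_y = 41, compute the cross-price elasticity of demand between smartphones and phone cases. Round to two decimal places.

Substituting, Q_x = 48.6 − 6(21) + 0.0513(5080) − 3.42(41) = 48.6 − 126 + 260.604 − 140.22 = 42.984.
∂Q_x/∂P_y = −3.42, so E_xy = -3.42·(41/42.984) ≈ -3.26.
E_xy < 0: the goods are complements.

-3.26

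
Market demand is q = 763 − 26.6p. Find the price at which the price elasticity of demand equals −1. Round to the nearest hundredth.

14.34

For linear demand q = a − bp, E = −bp/(a − bp). |E| = 1 ⇒ bp = a − bp ⇒ p = a/(2b).
p = 763/(2·26.6) ≈ 14.34.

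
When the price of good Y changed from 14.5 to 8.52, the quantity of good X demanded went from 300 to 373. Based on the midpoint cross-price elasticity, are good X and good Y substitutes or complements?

%ΔQ_x = (373 − 300)/[(300+373)/2] = 73/336.5 ≈ 0.2169.
%ΔP_y = (8.52 − 14.5)/[(14.5+8.52)/2] ≈ -0.5195.
E_xy = 0.2169/-0.5195 ≈ -0.418.
E_xy < 0, so the goods are complements.

complements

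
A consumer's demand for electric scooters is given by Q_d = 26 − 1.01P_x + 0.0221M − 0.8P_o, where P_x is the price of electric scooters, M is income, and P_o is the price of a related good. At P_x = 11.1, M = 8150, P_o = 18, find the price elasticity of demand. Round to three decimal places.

First evaluate Q_d: 26 − 1.01(11.1) + 0.0221(8150) − 0.8(18) = 26 − 11.211 + 180.115 − 14.4 = 180.504.
∂Q_d/∂P_x = −1.01, so E_p = (−1.01)·(11.1/180.504) ≈ -0.062.
|E_p| < 1: demand is inelastic.

-0.062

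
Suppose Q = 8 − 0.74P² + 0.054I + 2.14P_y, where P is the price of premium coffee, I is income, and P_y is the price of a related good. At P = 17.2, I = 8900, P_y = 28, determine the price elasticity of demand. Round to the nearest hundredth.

-1.33

At the given point, Q = 8 − 0.74(17.2)² + 0.054(8900) + 2.14(28) = 8 − 218.9216 + 480.6 + 59.92 = 329.5984.
∂Q/∂P = −2·0.74·P = -25.456, so E_p = -25.456·(17.2/329.5984) ≈ -1.33.
|E_p| > 1: demand is elastic.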